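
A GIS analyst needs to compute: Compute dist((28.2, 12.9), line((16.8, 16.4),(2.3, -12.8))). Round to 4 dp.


|cross product| = 383.63
|line direction| = sqrt(1062.89) = 32.602
Distance = 383.63/sqrt(1062.89) = 11.7671

11.7671


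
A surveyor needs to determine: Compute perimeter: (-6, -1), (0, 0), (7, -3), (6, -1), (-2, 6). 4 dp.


Sides: (-6, -1)->(0, 0): sqrt(37) = 6.082763, (0, 0)->(7, -3): sqrt(58) = 7.615773, (7, -3)->(6, -1): sqrt(5) = 2.236068, (6, -1)->(-2, 6): sqrt(113) = 10.630146, (-2, 6)->(-6, -1): sqrt(65) = 8.062258
Sum = 34.627008
Perimeter = 34.627

34.627


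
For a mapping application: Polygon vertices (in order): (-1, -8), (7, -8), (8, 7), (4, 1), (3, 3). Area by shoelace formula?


Shoelace sum: ((-1)*(-8) - 7*(-8)) + (7*7 - 8*(-8)) + (8*1 - 4*7) + (4*3 - 3*1) + (3*(-8) - (-1)*3)
= 145
Area = |145|/2 = 72.5

72.5


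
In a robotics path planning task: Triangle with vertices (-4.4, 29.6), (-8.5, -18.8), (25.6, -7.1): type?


Side lengths squared: AB^2=2359.37, BC^2=1299.7, CA^2=2246.89
Sorted: [1299.7, 2246.89, 2359.37]
By sides: Scalene, By angles: Acute

Scalene, Acute


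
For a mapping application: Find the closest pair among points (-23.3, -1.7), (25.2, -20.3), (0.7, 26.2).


d(P0,P1) = 51.9443, d(P0,P2) = 36.8023, d(P1,P2) = 52.5595
Closest: P0 and P2

Closest pair: (-23.3, -1.7) and (0.7, 26.2), distance = 36.8023


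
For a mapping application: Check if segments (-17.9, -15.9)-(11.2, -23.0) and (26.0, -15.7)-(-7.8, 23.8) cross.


Cross products: d1=1740.81, d2=831.34, d3=317.51, d4=1226.98
d1*d2 < 0 and d3*d4 < 0? no

No, they don't intersect


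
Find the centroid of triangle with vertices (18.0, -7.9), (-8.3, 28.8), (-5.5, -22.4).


Centroid = ((x_A+x_B+x_C)/3, (y_A+y_B+y_C)/3)
= ((18+(-8.3)+(-5.5))/3, ((-7.9)+28.8+(-22.4))/3)
= (1.4, -0.5)

(1.4, -0.5)


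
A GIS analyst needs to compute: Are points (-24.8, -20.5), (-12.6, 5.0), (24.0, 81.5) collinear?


Cross product: ((-12.6)-(-24.8))*(81.5-(-20.5)) - (5-(-20.5))*(24-(-24.8))
= 0

Yes, collinear


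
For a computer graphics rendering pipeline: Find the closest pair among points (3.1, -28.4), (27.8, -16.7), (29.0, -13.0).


d(P0,P1) = 27.3309, d(P0,P2) = 30.1325, d(P1,P2) = 3.8897
Closest: P1 and P2

Closest pair: (27.8, -16.7) and (29.0, -13.0), distance = 3.8897


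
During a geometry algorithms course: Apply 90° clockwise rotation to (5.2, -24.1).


90° CW: (x,y) -> (y, -x)
(5.2,-24.1) -> (-24.1, -5.2)

(-24.1, -5.2)


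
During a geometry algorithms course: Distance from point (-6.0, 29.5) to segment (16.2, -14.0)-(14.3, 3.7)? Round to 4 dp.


Project P onto AB: t = 1 (clamped to [0,1])
Closest point on segment: (14.3, 3.7)
Distance: 32.8288

32.8288


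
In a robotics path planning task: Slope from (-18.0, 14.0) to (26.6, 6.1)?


slope = (y2-y1)/(x2-x1) = (6.1-14)/(26.6-(-18)) = (-7.9)/44.6 = -0.1771

-0.1771


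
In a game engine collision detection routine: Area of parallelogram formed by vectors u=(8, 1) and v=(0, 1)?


|u x v| = |8*1 - 1*0|
= |8 - 0| = 8

8


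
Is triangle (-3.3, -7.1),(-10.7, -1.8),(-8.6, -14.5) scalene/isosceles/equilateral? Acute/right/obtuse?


Side lengths squared: AB^2=82.85, BC^2=165.7, CA^2=82.85
Sorted: [82.85, 82.85, 165.7]
By sides: Isosceles, By angles: Right

Isosceles, Right


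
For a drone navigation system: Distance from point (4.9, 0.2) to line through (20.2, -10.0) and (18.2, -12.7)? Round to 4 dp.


|cross product| = 61.71
|line direction| = sqrt(11.29) = 3.3601
Distance = 61.71/sqrt(11.29) = 18.3657

18.3657


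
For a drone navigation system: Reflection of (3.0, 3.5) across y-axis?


Reflection over y-axis: (x,y) -> (-x,y)
(3, 3.5) -> (-3, 3.5)

(-3, 3.5)


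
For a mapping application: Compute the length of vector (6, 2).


|u| = sqrt(6^2 + 2^2) = sqrt(40) = 6.3246

6.3246


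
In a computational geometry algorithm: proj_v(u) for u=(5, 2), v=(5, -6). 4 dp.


u.v = 13, |v| = sqrt(61) = 7.8102
Scalar projection = u.v / |v| = 13 / sqrt(61) = 1.6645

1.6645


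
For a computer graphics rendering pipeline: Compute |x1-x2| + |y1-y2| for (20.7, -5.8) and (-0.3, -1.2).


|20.7-(-0.3)| + |(-5.8)-(-1.2)| = 21 + 4.6 = 25.6

25.6


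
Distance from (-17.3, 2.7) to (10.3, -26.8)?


dx=27.6, dy=-29.5
d^2 = 27.6^2 + (-29.5)^2 = 1632.01
d = sqrt(1632.01) = 40.3981

40.3981


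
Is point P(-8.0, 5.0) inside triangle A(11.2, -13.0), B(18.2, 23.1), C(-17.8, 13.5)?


Cross products: AB x AP = 819.12, BC x BP = 400.08, CA x CP = 13.2
All same sign? yes

Yes, inside


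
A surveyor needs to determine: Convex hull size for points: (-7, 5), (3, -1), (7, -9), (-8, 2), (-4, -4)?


Convex hull vertices (CCW): (-8, 2), (-4, -4), (7, -9), (3, -1), (-7, 5)
Count = 5

5


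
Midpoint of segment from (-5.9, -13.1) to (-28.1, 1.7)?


M = (((-5.9)+(-28.1))/2, ((-13.1)+1.7)/2)
= (-17, -5.7)

(-17, -5.7)


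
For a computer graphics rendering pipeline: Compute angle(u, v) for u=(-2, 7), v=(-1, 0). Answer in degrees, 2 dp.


u.v = 2, |u| = sqrt(53) = 7.2801, |v| = sqrt(1) = 1
cos(theta) = u.v/(|u||v|) = 2/sqrt(53) = 0.274721
theta = acos(0.274721) = 74.05 degrees

74.05 degrees


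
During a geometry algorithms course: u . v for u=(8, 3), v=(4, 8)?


u . v = u_x*v_x + u_y*v_y = 8*4 + 3*8
= 32 + 24 = 56

56


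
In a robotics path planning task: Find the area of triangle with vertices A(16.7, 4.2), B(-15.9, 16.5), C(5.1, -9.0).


Area = |x_A(y_B-y_C) + x_B(y_C-y_A) + x_C(y_A-y_B)|/2
= |425.85 + 209.88 + (-62.73)|/2
= 573/2 = 286.5

286.5


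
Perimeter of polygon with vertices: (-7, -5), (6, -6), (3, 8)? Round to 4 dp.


Sides: (-7, -5)->(6, -6): sqrt(170) = 13.038405, (6, -6)->(3, 8): sqrt(205) = 14.317821, (3, 8)->(-7, -5): sqrt(269) = 16.401219
Sum = 43.757445
Perimeter = 43.7574

43.7574


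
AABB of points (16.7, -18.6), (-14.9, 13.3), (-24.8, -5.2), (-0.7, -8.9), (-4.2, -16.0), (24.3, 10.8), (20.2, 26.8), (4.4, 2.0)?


x range: [-24.8, 24.3]
y range: [-18.6, 26.8]
Bounding box: (-24.8,-18.6) to (24.3,26.8)

(-24.8,-18.6) to (24.3,26.8)


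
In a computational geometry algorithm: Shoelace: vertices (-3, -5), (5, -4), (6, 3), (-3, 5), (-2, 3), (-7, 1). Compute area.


Shoelace sum: ((-3)*(-4) - 5*(-5)) + (5*3 - 6*(-4)) + (6*5 - (-3)*3) + ((-3)*3 - (-2)*5) + ((-2)*1 - (-7)*3) + ((-7)*(-5) - (-3)*1)
= 173
Area = |173|/2 = 86.5

86.5


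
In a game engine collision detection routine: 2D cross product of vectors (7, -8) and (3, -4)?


u x v = u_x*v_y - u_y*v_x = 7*(-4) - (-8)*3
= (-28) - (-24) = -4

-4


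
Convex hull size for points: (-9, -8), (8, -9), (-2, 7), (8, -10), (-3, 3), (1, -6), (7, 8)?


Convex hull vertices (CCW): (-9, -8), (8, -10), (8, -9), (7, 8), (-2, 7)
Count = 5

5


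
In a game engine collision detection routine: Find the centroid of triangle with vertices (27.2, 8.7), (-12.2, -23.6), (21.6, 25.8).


Centroid = ((x_A+x_B+x_C)/3, (y_A+y_B+y_C)/3)
= ((27.2+(-12.2)+21.6)/3, (8.7+(-23.6)+25.8)/3)
= (12.2, 3.6333)

(12.2, 3.6333)


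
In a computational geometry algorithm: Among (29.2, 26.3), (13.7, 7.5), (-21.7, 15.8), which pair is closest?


d(P0,P1) = 24.3658, d(P0,P2) = 51.9717, d(P1,P2) = 36.36
Closest: P0 and P1

Closest pair: (29.2, 26.3) and (13.7, 7.5), distance = 24.3658


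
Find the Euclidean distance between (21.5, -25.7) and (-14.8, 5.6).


dx=-36.3, dy=31.3
d^2 = (-36.3)^2 + 31.3^2 = 2297.38
d = sqrt(2297.38) = 47.931

47.931


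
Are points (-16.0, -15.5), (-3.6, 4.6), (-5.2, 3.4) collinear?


Cross product: ((-3.6)-(-16))*(3.4-(-15.5)) - (4.6-(-15.5))*((-5.2)-(-16))
= 17.28

No, not collinear


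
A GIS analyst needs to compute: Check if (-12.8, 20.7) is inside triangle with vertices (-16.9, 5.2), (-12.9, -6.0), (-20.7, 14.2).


Cross products: AB x AP = 107.92, BC x BP = -210.28, CA x CP = 95.8
All same sign? no

No, outside


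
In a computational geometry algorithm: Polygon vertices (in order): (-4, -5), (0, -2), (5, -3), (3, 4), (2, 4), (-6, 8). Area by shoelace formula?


Shoelace sum: ((-4)*(-2) - 0*(-5)) + (0*(-3) - 5*(-2)) + (5*4 - 3*(-3)) + (3*4 - 2*4) + (2*8 - (-6)*4) + ((-6)*(-5) - (-4)*8)
= 153
Area = |153|/2 = 76.5

76.5


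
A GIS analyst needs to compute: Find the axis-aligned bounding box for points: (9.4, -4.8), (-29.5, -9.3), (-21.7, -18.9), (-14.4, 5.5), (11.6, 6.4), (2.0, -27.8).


x range: [-29.5, 11.6]
y range: [-27.8, 6.4]
Bounding box: (-29.5,-27.8) to (11.6,6.4)

(-29.5,-27.8) to (11.6,6.4)


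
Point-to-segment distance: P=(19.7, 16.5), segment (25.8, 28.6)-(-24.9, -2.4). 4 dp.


Project P onto AB: t = 0.1938 (clamped to [0,1])
Closest point on segment: (15.9748, 22.5925)
Distance: 7.1411

7.1411


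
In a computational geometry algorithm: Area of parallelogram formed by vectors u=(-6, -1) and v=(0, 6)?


|u x v| = |(-6)*6 - (-1)*0|
= |(-36) - 0| = 36

36


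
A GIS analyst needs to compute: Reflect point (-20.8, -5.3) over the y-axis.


Reflection over y-axis: (x,y) -> (-x,y)
(-20.8, -5.3) -> (20.8, -5.3)

(20.8, -5.3)


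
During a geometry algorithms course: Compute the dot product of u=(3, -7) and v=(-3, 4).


u . v = u_x*v_x + u_y*v_y = 3*(-3) + (-7)*4
= (-9) + (-28) = -37

-37


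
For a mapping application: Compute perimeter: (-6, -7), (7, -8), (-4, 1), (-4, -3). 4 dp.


Sides: (-6, -7)->(7, -8): sqrt(170) = 13.038405, (7, -8)->(-4, 1): sqrt(202) = 14.21267, (-4, 1)->(-4, -3): sqrt(16) = 4, (-4, -3)->(-6, -7): sqrt(20) = 4.472136
Sum = 35.723211
Perimeter = 35.7232

35.7232


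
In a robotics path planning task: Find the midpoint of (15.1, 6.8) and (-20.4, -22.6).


M = ((15.1+(-20.4))/2, (6.8+(-22.6))/2)
= (-2.65, -7.9)

(-2.65, -7.9)


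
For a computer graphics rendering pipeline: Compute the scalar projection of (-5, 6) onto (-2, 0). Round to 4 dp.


u.v = 10, |v| = sqrt(4) = 2
Scalar projection = u.v / |v| = 10 / sqrt(4) = 5

5


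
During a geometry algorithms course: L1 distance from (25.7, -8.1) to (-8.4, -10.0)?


|25.7-(-8.4)| + |(-8.1)-(-10)| = 34.1 + 1.9 = 36

36


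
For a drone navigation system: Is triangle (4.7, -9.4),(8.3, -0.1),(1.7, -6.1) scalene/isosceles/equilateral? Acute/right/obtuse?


Side lengths squared: AB^2=99.45, BC^2=79.56, CA^2=19.89
Sorted: [19.89, 79.56, 99.45]
By sides: Scalene, By angles: Right

Scalene, Right


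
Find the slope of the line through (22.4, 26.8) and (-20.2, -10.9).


slope = (y2-y1)/(x2-x1) = ((-10.9)-26.8)/((-20.2)-22.4) = (-37.7)/(-42.6) = 0.885

0.885


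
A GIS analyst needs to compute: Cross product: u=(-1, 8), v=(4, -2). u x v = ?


u x v = u_x*v_y - u_y*v_x = (-1)*(-2) - 8*4
= 2 - 32 = -30

-30


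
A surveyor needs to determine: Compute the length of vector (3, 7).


|u| = sqrt(3^2 + 7^2) = sqrt(58) = 7.6158

7.6158


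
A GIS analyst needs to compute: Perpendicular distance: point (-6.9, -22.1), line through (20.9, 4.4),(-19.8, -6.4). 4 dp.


|cross product| = 778.31
|line direction| = sqrt(1773.13) = 42.1086
Distance = 778.31/sqrt(1773.13) = 18.4834

18.4834


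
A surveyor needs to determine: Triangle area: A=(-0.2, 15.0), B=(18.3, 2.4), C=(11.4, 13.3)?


Area = |x_A(y_B-y_C) + x_B(y_C-y_A) + x_C(y_A-y_B)|/2
= |2.18 + (-31.11) + 143.64|/2
= 114.71/2 = 57.355

57.355


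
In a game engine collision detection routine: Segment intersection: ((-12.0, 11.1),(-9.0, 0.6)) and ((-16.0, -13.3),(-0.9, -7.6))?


Cross products: d1=345.64, d2=169.99, d3=-115.2, d4=60.45
d1*d2 < 0 and d3*d4 < 0? no

No, they don't intersect


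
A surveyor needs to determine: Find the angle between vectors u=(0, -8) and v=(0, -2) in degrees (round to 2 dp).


u.v = 16, |u| = sqrt(64) = 8, |v| = sqrt(4) = 2
cos(theta) = u.v/(|u||v|) = 16/sqrt(256) = 1
theta = acos(1) = 0 degrees

0 degrees


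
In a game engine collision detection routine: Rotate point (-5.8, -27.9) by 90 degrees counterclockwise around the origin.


90° CCW: (x,y) -> (-y, x)
(-5.8,-27.9) -> (27.9, -5.8)

(27.9, -5.8)


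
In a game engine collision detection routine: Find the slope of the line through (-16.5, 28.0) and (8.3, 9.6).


slope = (y2-y1)/(x2-x1) = (9.6-28)/(8.3-(-16.5)) = (-18.4)/24.8 = -0.7419

-0.7419


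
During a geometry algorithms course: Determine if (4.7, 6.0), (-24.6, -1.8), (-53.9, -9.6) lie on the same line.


Cross product: ((-24.6)-4.7)*((-9.6)-6) - ((-1.8)-6)*((-53.9)-4.7)
= 0

Yes, collinear


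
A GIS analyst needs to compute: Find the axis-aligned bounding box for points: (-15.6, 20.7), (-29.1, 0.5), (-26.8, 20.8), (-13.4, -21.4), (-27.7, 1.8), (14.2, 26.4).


x range: [-29.1, 14.2]
y range: [-21.4, 26.4]
Bounding box: (-29.1,-21.4) to (14.2,26.4)

(-29.1,-21.4) to (14.2,26.4)


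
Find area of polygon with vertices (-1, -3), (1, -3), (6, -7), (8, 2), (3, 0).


Shoelace sum: ((-1)*(-3) - 1*(-3)) + (1*(-7) - 6*(-3)) + (6*2 - 8*(-7)) + (8*0 - 3*2) + (3*(-3) - (-1)*0)
= 70
Area = |70|/2 = 35

35


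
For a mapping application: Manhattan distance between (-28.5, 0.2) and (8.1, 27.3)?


|(-28.5)-8.1| + |0.2-27.3| = 36.6 + 27.1 = 63.7

63.7


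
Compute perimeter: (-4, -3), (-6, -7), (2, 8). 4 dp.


Sides: (-4, -3)->(-6, -7): sqrt(20) = 4.472136, (-6, -7)->(2, 8): sqrt(289) = 17, (2, 8)->(-4, -3): sqrt(157) = 12.529964
Sum = 34.0021
Perimeter = 34.0021

34.0021


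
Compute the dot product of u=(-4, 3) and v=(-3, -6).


u . v = u_x*v_x + u_y*v_y = (-4)*(-3) + 3*(-6)
= 12 + (-18) = -6

-6


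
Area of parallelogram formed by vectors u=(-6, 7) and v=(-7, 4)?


|u x v| = |(-6)*4 - 7*(-7)|
= |(-24) - (-49)| = 25

25


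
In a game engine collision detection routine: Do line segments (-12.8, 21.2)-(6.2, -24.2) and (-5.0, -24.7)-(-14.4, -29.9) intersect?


Cross products: d1=-472.02, d2=53.54, d3=-517.98, d4=-1043.54
d1*d2 < 0 and d3*d4 < 0? no

No, they don't intersect


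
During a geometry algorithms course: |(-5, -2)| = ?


|u| = sqrt((-5)^2 + (-2)^2) = sqrt(29) = 5.3852

5.3852


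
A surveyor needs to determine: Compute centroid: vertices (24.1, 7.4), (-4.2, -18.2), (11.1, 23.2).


Centroid = ((x_A+x_B+x_C)/3, (y_A+y_B+y_C)/3)
= ((24.1+(-4.2)+11.1)/3, (7.4+(-18.2)+23.2)/3)
= (10.3333, 4.1333)

(10.3333, 4.1333)


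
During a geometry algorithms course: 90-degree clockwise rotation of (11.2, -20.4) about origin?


90° CW: (x,y) -> (y, -x)
(11.2,-20.4) -> (-20.4, -11.2)

(-20.4, -11.2)


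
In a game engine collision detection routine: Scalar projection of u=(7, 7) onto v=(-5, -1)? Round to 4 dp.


u.v = -42, |v| = sqrt(26) = 5.099
Scalar projection = u.v / |v| = -42 / sqrt(26) = -8.2369

-8.2369


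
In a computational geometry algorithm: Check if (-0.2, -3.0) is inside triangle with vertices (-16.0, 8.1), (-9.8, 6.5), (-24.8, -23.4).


Cross products: AB x AP = -43.54, BC x BP = 429.54, CA x CP = -595.38
All same sign? no

No, outside


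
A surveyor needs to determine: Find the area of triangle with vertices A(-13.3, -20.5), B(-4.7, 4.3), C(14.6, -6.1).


Area = |x_A(y_B-y_C) + x_B(y_C-y_A) + x_C(y_A-y_B)|/2
= |(-138.32) + (-67.68) + (-362.08)|/2
= 568.08/2 = 284.04

284.04


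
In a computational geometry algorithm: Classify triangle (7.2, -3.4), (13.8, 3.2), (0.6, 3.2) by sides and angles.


Side lengths squared: AB^2=87.12, BC^2=174.24, CA^2=87.12
Sorted: [87.12, 87.12, 174.24]
By sides: Isosceles, By angles: Right

Isosceles, Right


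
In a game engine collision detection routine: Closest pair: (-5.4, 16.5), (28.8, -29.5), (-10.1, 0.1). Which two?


d(P0,P1) = 57.3205, d(P0,P2) = 17.0602, d(P1,P2) = 48.8812
Closest: P0 and P2

Closest pair: (-5.4, 16.5) and (-10.1, 0.1), distance = 17.0602


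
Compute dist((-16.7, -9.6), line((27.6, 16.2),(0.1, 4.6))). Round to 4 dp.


|cross product| = 195.62
|line direction| = sqrt(890.81) = 29.8464
Distance = 195.62/sqrt(890.81) = 6.5542

6.5542


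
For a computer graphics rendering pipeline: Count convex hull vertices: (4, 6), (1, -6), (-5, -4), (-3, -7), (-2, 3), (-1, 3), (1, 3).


Convex hull vertices (CCW): (-5, -4), (-3, -7), (1, -6), (4, 6), (-2, 3)
Count = 5

5


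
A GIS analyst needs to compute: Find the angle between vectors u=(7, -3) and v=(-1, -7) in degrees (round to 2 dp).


u.v = 14, |u| = sqrt(58) = 7.6158, |v| = sqrt(50) = 7.0711
cos(theta) = u.v/(|u||v|) = 14/sqrt(2900) = 0.259973
theta = acos(0.259973) = 74.93 degrees

74.93 degrees


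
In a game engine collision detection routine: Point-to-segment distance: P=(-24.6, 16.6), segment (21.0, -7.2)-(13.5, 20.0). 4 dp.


Project P onto AB: t = 1 (clamped to [0,1])
Closest point on segment: (13.5, 20)
Distance: 38.2514

38.2514


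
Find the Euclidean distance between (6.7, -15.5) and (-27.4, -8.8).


dx=-34.1, dy=6.7
d^2 = (-34.1)^2 + 6.7^2 = 1207.7
d = sqrt(1207.7) = 34.752

34.752


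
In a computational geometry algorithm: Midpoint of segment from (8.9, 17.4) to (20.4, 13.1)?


M = ((8.9+20.4)/2, (17.4+13.1)/2)
= (14.65, 15.25)

(14.65, 15.25)


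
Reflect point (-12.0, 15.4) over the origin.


Reflection over origin: (x,y) -> (-x,-y)
(-12, 15.4) -> (12, -15.4)

(12, -15.4)


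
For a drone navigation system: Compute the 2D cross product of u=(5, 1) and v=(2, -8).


u x v = u_x*v_y - u_y*v_x = 5*(-8) - 1*2
= (-40) - 2 = -42

-42


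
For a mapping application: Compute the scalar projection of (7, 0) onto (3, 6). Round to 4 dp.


u.v = 21, |v| = sqrt(45) = 6.7082
Scalar projection = u.v / |v| = 21 / sqrt(45) = 3.1305

3.1305


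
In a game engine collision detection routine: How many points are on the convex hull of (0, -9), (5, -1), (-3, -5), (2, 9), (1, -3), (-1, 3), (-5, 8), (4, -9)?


Convex hull vertices (CCW): (-5, 8), (-3, -5), (0, -9), (4, -9), (5, -1), (2, 9)
Count = 6

6


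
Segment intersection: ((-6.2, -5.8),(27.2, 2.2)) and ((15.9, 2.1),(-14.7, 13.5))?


Cross products: d1=493.68, d2=-131.88, d3=87.06, d4=712.62
d1*d2 < 0 and d3*d4 < 0? no

No, they don't intersect


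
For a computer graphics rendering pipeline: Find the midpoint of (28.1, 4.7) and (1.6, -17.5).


M = ((28.1+1.6)/2, (4.7+(-17.5))/2)
= (14.85, -6.4)

(14.85, -6.4)


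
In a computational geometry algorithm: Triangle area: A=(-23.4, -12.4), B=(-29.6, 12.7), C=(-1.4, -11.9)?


Area = |x_A(y_B-y_C) + x_B(y_C-y_A) + x_C(y_A-y_B)|/2
= |(-575.64) + (-14.8) + 35.14|/2
= 555.3/2 = 277.65

277.65


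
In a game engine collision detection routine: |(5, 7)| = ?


|u| = sqrt(5^2 + 7^2) = sqrt(74) = 8.6023

8.6023


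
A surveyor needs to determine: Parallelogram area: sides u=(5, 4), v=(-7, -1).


|u x v| = |5*(-1) - 4*(-7)|
= |(-5) - (-28)| = 23

23


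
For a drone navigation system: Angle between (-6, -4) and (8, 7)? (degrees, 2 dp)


u.v = -76, |u| = sqrt(52) = 7.2111, |v| = sqrt(113) = 10.6301
cos(theta) = u.v/(|u||v|) = -76/sqrt(5876) = -0.991454
theta = acos(-0.991454) = 172.5 degrees

172.5 degrees


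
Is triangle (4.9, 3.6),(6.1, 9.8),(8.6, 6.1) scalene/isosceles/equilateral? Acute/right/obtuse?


Side lengths squared: AB^2=39.88, BC^2=19.94, CA^2=19.94
Sorted: [19.94, 19.94, 39.88]
By sides: Isosceles, By angles: Right

Isosceles, Right


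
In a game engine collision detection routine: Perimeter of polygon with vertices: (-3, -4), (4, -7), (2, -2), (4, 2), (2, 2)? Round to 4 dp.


Sides: (-3, -4)->(4, -7): sqrt(58) = 7.615773, (4, -7)->(2, -2): sqrt(29) = 5.385165, (2, -2)->(4, 2): sqrt(20) = 4.472136, (4, 2)->(2, 2): sqrt(4) = 2, (2, 2)->(-3, -4): sqrt(61) = 7.81025
Sum = 27.283324
Perimeter = 27.2833

27.2833


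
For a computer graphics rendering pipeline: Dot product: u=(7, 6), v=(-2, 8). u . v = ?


u . v = u_x*v_x + u_y*v_y = 7*(-2) + 6*8
= (-14) + 48 = 34

34


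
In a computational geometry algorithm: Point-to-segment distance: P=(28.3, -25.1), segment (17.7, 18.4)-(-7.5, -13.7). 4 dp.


Project P onto AB: t = 0.678 (clamped to [0,1])
Closest point on segment: (0.6136, -3.3649)
Distance: 35.1988

35.1988


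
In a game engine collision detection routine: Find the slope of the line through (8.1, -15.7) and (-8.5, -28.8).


slope = (y2-y1)/(x2-x1) = ((-28.8)-(-15.7))/((-8.5)-8.1) = (-13.1)/(-16.6) = 0.7892

0.7892


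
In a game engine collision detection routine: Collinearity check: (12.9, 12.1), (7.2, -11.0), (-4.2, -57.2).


Cross product: (7.2-12.9)*((-57.2)-12.1) - ((-11)-12.1)*((-4.2)-12.9)
= 0

Yes, collinear


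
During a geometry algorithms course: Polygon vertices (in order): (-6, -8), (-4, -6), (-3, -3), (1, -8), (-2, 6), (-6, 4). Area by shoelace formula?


Shoelace sum: ((-6)*(-6) - (-4)*(-8)) + ((-4)*(-3) - (-3)*(-6)) + ((-3)*(-8) - 1*(-3)) + (1*6 - (-2)*(-8)) + ((-2)*4 - (-6)*6) + ((-6)*(-8) - (-6)*4)
= 115
Area = |115|/2 = 57.5

57.5


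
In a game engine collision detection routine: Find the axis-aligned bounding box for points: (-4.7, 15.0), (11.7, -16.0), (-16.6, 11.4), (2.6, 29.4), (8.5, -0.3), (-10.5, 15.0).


x range: [-16.6, 11.7]
y range: [-16, 29.4]
Bounding box: (-16.6,-16) to (11.7,29.4)

(-16.6,-16) to (11.7,29.4)


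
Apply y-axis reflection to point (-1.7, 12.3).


Reflection over y-axis: (x,y) -> (-x,y)
(-1.7, 12.3) -> (1.7, 12.3)

(1.7, 12.3)


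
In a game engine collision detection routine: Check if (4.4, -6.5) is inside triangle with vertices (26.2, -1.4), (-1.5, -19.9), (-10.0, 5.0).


Cross products: AB x AP = -262.03, BC x BP = -260.81, CA x CP = -324.14
All same sign? yes

Yes, inside


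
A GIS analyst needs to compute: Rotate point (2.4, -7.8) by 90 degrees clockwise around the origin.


90° CW: (x,y) -> (y, -x)
(2.4,-7.8) -> (-7.8, -2.4)

(-7.8, -2.4)


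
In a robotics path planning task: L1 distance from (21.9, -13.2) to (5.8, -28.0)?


|21.9-5.8| + |(-13.2)-(-28)| = 16.1 + 14.8 = 30.9

30.9


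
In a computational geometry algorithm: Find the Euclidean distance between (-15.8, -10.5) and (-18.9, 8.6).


dx=-3.1, dy=19.1
d^2 = (-3.1)^2 + 19.1^2 = 374.42
d = sqrt(374.42) = 19.3499

19.3499


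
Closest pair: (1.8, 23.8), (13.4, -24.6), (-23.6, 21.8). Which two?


d(P0,P1) = 49.7707, d(P0,P2) = 25.4786, d(P1,P2) = 59.3461
Closest: P0 and P2

Closest pair: (1.8, 23.8) and (-23.6, 21.8), distance = 25.4786


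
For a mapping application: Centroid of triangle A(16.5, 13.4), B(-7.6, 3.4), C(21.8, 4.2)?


Centroid = ((x_A+x_B+x_C)/3, (y_A+y_B+y_C)/3)
= ((16.5+(-7.6)+21.8)/3, (13.4+3.4+4.2)/3)
= (10.2333, 7)

(10.2333, 7)


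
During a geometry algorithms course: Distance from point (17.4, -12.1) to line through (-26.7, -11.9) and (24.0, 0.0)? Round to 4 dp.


|cross product| = 534.93
|line direction| = sqrt(2712.1) = 52.0778
Distance = 534.93/sqrt(2712.1) = 10.2717

10.2717


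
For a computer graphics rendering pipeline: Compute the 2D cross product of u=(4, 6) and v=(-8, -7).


u x v = u_x*v_y - u_y*v_x = 4*(-7) - 6*(-8)
= (-28) - (-48) = 20

20


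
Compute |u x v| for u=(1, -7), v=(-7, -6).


|u x v| = |1*(-6) - (-7)*(-7)|
= |(-6) - 49| = 55

55


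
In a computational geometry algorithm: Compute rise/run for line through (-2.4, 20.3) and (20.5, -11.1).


slope = (y2-y1)/(x2-x1) = ((-11.1)-20.3)/(20.5-(-2.4)) = (-31.4)/22.9 = -1.3712

-1.3712


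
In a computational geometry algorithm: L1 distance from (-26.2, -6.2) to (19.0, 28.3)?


|(-26.2)-19| + |(-6.2)-28.3| = 45.2 + 34.5 = 79.7

79.7


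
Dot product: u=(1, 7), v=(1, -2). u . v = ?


u . v = u_x*v_x + u_y*v_y = 1*1 + 7*(-2)
= 1 + (-14) = -13

-13


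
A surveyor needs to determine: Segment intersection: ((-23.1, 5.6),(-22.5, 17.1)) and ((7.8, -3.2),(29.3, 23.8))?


Cross products: d1=1023.5, d2=1254.55, d3=-360.63, d4=-591.68
d1*d2 < 0 and d3*d4 < 0? no

No, they don't intersect


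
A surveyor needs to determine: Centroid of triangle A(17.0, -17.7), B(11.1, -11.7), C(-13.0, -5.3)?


Centroid = ((x_A+x_B+x_C)/3, (y_A+y_B+y_C)/3)
= ((17+11.1+(-13))/3, ((-17.7)+(-11.7)+(-5.3))/3)
= (5.0333, -11.5667)

(5.0333, -11.5667)


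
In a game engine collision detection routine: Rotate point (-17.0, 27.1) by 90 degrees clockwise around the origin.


90° CW: (x,y) -> (y, -x)
(-17,27.1) -> (27.1, 17)

(27.1, 17)


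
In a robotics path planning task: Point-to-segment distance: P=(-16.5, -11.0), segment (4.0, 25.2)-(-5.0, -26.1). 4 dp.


Project P onto AB: t = 0.7526 (clamped to [0,1])
Closest point on segment: (-2.7734, -13.4082)
Distance: 13.9363

13.9363


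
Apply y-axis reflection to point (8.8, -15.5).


Reflection over y-axis: (x,y) -> (-x,y)
(8.8, -15.5) -> (-8.8, -15.5)

(-8.8, -15.5)


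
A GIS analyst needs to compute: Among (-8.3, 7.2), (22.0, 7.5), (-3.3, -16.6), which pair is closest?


d(P0,P1) = 30.3015, d(P0,P2) = 24.3195, d(P1,P2) = 34.9414
Closest: P0 and P2

Closest pair: (-8.3, 7.2) and (-3.3, -16.6), distance = 24.3195


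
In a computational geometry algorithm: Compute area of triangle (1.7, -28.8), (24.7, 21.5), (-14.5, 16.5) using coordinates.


Area = |x_A(y_B-y_C) + x_B(y_C-y_A) + x_C(y_A-y_B)|/2
= |8.5 + 1118.91 + 729.35|/2
= 1856.76/2 = 928.38

928.38


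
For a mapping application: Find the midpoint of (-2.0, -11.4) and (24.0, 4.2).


M = (((-2)+24)/2, ((-11.4)+4.2)/2)
= (11, -3.6)

(11, -3.6)


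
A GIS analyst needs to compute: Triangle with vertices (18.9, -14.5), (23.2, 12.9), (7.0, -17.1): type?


Side lengths squared: AB^2=769.25, BC^2=1162.44, CA^2=148.37
Sorted: [148.37, 769.25, 1162.44]
By sides: Scalene, By angles: Obtuse

Scalene, Obtuse


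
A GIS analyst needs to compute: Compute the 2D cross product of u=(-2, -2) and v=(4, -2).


u x v = u_x*v_y - u_y*v_x = (-2)*(-2) - (-2)*4
= 4 - (-8) = 12

12


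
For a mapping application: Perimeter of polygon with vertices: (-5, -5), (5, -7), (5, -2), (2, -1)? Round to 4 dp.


Sides: (-5, -5)->(5, -7): sqrt(104) = 10.198039, (5, -7)->(5, -2): sqrt(25) = 5, (5, -2)->(2, -1): sqrt(10) = 3.162278, (2, -1)->(-5, -5): sqrt(65) = 8.062258
Sum = 26.422575
Perimeter = 26.4226

26.4226


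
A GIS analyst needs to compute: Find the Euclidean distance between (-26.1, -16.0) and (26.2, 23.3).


dx=52.3, dy=39.3
d^2 = 52.3^2 + 39.3^2 = 4279.78
d = sqrt(4279.78) = 65.42

65.42


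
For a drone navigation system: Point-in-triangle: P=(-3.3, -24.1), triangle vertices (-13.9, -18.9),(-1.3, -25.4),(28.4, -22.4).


Cross products: AB x AP = 3.38, BC x BP = 44.61, CA x CP = 182.86
All same sign? yes

Yes, inside


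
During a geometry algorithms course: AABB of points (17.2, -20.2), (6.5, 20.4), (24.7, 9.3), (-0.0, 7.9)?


x range: [0, 24.7]
y range: [-20.2, 20.4]
Bounding box: (0,-20.2) to (24.7,20.4)

(0,-20.2) to (24.7,20.4)


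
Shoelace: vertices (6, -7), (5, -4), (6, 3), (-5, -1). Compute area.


Shoelace sum: (6*(-4) - 5*(-7)) + (5*3 - 6*(-4)) + (6*(-1) - (-5)*3) + ((-5)*(-7) - 6*(-1))
= 100
Area = |100|/2 = 50

50


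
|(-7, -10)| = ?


|u| = sqrt((-7)^2 + (-10)^2) = sqrt(149) = 12.2066

12.2066


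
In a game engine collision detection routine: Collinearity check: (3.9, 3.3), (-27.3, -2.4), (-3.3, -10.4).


Cross product: ((-27.3)-3.9)*((-10.4)-3.3) - ((-2.4)-3.3)*((-3.3)-3.9)
= 386.4

No, not collinear


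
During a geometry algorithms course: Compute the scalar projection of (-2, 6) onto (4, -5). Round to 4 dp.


u.v = -38, |v| = sqrt(41) = 6.4031
Scalar projection = u.v / |v| = -38 / sqrt(41) = -5.9346

-5.9346


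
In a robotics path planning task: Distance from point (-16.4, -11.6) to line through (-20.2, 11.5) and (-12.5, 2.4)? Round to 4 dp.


|cross product| = 143.29
|line direction| = sqrt(142.1) = 11.9206
Distance = 143.29/sqrt(142.1) = 12.0204

12.0204


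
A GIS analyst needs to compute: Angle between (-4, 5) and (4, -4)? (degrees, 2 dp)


u.v = -36, |u| = sqrt(41) = 6.4031, |v| = sqrt(32) = 5.6569
cos(theta) = u.v/(|u||v|) = -36/sqrt(1312) = -0.993884
theta = acos(-0.993884) = 173.66 degrees

173.66 degrees


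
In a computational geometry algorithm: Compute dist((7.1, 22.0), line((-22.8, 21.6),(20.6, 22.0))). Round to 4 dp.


|cross product| = 5.4
|line direction| = sqrt(1883.72) = 43.4018
Distance = 5.4/sqrt(1883.72) = 0.1244

0.1244


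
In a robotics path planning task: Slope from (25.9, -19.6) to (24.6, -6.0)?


slope = (y2-y1)/(x2-x1) = ((-6)-(-19.6))/(24.6-25.9) = 13.6/(-1.3) = -10.4615

-10.4615


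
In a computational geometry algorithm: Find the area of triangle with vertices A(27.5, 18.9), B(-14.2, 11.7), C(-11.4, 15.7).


Area = |x_A(y_B-y_C) + x_B(y_C-y_A) + x_C(y_A-y_B)|/2
= |(-110) + 45.44 + (-82.08)|/2
= 146.64/2 = 73.32

73.32


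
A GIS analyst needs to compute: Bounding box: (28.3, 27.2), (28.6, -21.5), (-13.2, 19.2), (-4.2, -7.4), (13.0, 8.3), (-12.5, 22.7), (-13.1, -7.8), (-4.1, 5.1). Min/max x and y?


x range: [-13.2, 28.6]
y range: [-21.5, 27.2]
Bounding box: (-13.2,-21.5) to (28.6,27.2)

(-13.2,-21.5) to (28.6,27.2)


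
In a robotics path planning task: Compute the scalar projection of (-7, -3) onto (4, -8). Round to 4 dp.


u.v = -4, |v| = sqrt(80) = 8.9443
Scalar projection = u.v / |v| = -4 / sqrt(80) = -0.4472

-0.4472


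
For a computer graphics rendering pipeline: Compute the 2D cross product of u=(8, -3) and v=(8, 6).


u x v = u_x*v_y - u_y*v_x = 8*6 - (-3)*8
= 48 - (-24) = 72

72


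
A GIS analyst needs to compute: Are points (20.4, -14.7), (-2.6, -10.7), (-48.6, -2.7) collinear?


Cross product: ((-2.6)-20.4)*((-2.7)-(-14.7)) - ((-10.7)-(-14.7))*((-48.6)-20.4)
= 0

Yes, collinear


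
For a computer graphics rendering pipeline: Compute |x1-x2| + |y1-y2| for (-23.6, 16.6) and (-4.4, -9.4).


|(-23.6)-(-4.4)| + |16.6-(-9.4)| = 19.2 + 26 = 45.2

45.2


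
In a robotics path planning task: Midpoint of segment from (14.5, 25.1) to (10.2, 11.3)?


M = ((14.5+10.2)/2, (25.1+11.3)/2)
= (12.35, 18.2)

(12.35, 18.2)


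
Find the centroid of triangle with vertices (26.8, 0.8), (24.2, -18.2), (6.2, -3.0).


Centroid = ((x_A+x_B+x_C)/3, (y_A+y_B+y_C)/3)
= ((26.8+24.2+6.2)/3, (0.8+(-18.2)+(-3))/3)
= (19.0667, -6.8)

(19.0667, -6.8)


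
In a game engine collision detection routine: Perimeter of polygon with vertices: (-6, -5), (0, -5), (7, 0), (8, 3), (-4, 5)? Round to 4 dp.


Sides: (-6, -5)->(0, -5): sqrt(36) = 6, (0, -5)->(7, 0): sqrt(74) = 8.602325, (7, 0)->(8, 3): sqrt(10) = 3.162278, (8, 3)->(-4, 5): sqrt(148) = 12.165525, (-4, 5)->(-6, -5): sqrt(104) = 10.198039
Sum = 40.128167
Perimeter = 40.1282

40.1282


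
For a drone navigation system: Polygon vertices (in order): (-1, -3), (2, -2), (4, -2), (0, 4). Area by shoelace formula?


Shoelace sum: ((-1)*(-2) - 2*(-3)) + (2*(-2) - 4*(-2)) + (4*4 - 0*(-2)) + (0*(-3) - (-1)*4)
= 32
Area = |32|/2 = 16

16


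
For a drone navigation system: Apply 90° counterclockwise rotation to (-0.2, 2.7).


90° CCW: (x,y) -> (-y, x)
(-0.2,2.7) -> (-2.7, -0.2)

(-2.7, -0.2)


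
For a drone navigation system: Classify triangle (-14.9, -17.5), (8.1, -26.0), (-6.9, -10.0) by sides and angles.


Side lengths squared: AB^2=601.25, BC^2=481, CA^2=120.25
Sorted: [120.25, 481, 601.25]
By sides: Scalene, By angles: Right

Scalene, Right


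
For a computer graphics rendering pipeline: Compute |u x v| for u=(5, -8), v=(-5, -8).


|u x v| = |5*(-8) - (-8)*(-5)|
= |(-40) - 40| = 80

80


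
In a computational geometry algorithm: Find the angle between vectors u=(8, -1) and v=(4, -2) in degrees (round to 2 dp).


u.v = 34, |u| = sqrt(65) = 8.0623, |v| = sqrt(20) = 4.4721
cos(theta) = u.v/(|u||v|) = 34/sqrt(1300) = 0.94299
theta = acos(0.94299) = 19.44 degrees

19.44 degrees


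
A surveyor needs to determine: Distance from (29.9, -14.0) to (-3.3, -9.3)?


dx=-33.2, dy=4.7
d^2 = (-33.2)^2 + 4.7^2 = 1124.33
d = sqrt(1124.33) = 33.531

33.531


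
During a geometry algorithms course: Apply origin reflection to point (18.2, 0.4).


Reflection over origin: (x,y) -> (-x,-y)
(18.2, 0.4) -> (-18.2, -0.4)

(-18.2, -0.4)


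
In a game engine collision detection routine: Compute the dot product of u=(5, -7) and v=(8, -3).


u . v = u_x*v_x + u_y*v_y = 5*8 + (-7)*(-3)
= 40 + 21 = 61

61


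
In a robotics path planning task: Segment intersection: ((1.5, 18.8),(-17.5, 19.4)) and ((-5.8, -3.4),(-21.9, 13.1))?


Cross products: d1=-477.87, d2=-174.03, d3=426.18, d4=122.34
d1*d2 < 0 and d3*d4 < 0? no

No, they don't intersect


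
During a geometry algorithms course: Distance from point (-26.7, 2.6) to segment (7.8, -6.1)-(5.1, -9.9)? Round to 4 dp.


Project P onto AB: t = 1 (clamped to [0,1])
Closest point on segment: (5.1, -9.9)
Distance: 34.1686

34.1686


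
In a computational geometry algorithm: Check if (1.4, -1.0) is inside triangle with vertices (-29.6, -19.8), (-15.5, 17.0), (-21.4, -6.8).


Cross products: AB x AP = -875.72, BC x BP = 508.42, CA x CP = 248.84
All same sign? no

No, outside


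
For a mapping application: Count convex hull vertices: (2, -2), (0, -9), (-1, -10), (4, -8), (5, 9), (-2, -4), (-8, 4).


Convex hull vertices (CCW): (-8, 4), (-1, -10), (4, -8), (5, 9)
Count = 4

4


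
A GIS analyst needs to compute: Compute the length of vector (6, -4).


|u| = sqrt(6^2 + (-4)^2) = sqrt(52) = 7.2111

7.2111


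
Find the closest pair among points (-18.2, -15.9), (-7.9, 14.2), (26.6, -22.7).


d(P0,P1) = 31.8135, d(P0,P2) = 45.3131, d(P1,P2) = 50.5159
Closest: P0 and P1

Closest pair: (-18.2, -15.9) and (-7.9, 14.2), distance = 31.8135


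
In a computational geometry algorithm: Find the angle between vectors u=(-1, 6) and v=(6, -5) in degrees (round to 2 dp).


u.v = -36, |u| = sqrt(37) = 6.0828, |v| = sqrt(61) = 7.8102
cos(theta) = u.v/(|u||v|) = -36/sqrt(2257) = -0.757769
theta = acos(-0.757769) = 139.27 degrees

139.27 degrees


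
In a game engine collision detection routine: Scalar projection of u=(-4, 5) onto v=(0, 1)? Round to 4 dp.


u.v = 5, |v| = sqrt(1) = 1
Scalar projection = u.v / |v| = 5 / sqrt(1) = 5

5


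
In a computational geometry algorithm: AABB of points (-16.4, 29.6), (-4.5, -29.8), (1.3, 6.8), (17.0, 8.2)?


x range: [-16.4, 17]
y range: [-29.8, 29.6]
Bounding box: (-16.4,-29.8) to (17,29.6)

(-16.4,-29.8) to (17,29.6)


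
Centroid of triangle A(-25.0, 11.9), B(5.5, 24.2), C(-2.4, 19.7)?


Centroid = ((x_A+x_B+x_C)/3, (y_A+y_B+y_C)/3)
= (((-25)+5.5+(-2.4))/3, (11.9+24.2+19.7)/3)
= (-7.3, 18.6)

(-7.3, 18.6)


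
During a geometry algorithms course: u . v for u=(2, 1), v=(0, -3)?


u . v = u_x*v_x + u_y*v_y = 2*0 + 1*(-3)
= 0 + (-3) = -3

-3


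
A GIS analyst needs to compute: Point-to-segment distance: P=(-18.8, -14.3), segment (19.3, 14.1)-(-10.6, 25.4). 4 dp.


Project P onto AB: t = 0.8009 (clamped to [0,1])
Closest point on segment: (-4.6466, 23.1501)
Distance: 40.0353

40.0353


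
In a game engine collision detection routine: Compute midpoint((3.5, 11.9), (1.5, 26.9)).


M = ((3.5+1.5)/2, (11.9+26.9)/2)
= (2.5, 19.4)

(2.5, 19.4)


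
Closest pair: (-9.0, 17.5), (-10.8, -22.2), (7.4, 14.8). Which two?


d(P0,P1) = 39.7408, d(P0,P2) = 16.6208, d(P1,P2) = 41.234
Closest: P0 and P2

Closest pair: (-9.0, 17.5) and (7.4, 14.8), distance = 16.6208


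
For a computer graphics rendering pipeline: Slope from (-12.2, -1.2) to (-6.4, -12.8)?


slope = (y2-y1)/(x2-x1) = ((-12.8)-(-1.2))/((-6.4)-(-12.2)) = (-11.6)/5.8 = -2

-2


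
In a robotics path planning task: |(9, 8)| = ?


|u| = sqrt(9^2 + 8^2) = sqrt(145) = 12.0416

12.0416


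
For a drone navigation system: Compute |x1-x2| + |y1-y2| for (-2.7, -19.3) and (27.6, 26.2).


|(-2.7)-27.6| + |(-19.3)-26.2| = 30.3 + 45.5 = 75.8

75.8


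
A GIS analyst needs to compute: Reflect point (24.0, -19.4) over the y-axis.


Reflection over y-axis: (x,y) -> (-x,y)
(24, -19.4) -> (-24, -19.4)

(-24, -19.4)


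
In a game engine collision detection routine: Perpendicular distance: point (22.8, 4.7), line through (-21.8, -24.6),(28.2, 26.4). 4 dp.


|cross product| = 809.6
|line direction| = sqrt(5101) = 71.4213
Distance = 809.6/sqrt(5101) = 11.3356

11.3356


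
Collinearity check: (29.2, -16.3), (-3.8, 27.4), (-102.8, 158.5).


Cross product: ((-3.8)-29.2)*(158.5-(-16.3)) - (27.4-(-16.3))*((-102.8)-29.2)
= 0

Yes, collinear


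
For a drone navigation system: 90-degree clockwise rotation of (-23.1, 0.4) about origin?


90° CW: (x,y) -> (y, -x)
(-23.1,0.4) -> (0.4, 23.1)

(0.4, 23.1)


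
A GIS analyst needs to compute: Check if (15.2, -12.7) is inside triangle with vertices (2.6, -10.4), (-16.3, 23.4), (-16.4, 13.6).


Cross products: AB x AP = -382.41, BC x BP = 312.31, CA x CP = 258.7
All same sign? no

No, outside


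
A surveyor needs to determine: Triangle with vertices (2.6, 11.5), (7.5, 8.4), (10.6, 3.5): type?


Side lengths squared: AB^2=33.62, BC^2=33.62, CA^2=128
Sorted: [33.62, 33.62, 128]
By sides: Isosceles, By angles: Obtuse

Isosceles, Obtuse


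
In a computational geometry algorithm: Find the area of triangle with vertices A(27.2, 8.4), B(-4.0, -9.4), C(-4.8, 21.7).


Area = |x_A(y_B-y_C) + x_B(y_C-y_A) + x_C(y_A-y_B)|/2
= |(-845.92) + (-53.2) + (-85.44)|/2
= 984.56/2 = 492.28

492.28


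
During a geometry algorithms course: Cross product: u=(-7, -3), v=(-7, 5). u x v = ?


u x v = u_x*v_y - u_y*v_x = (-7)*5 - (-3)*(-7)
= (-35) - 21 = -56

-56


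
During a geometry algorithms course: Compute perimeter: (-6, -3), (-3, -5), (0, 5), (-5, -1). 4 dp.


Sides: (-6, -3)->(-3, -5): sqrt(13) = 3.605551, (-3, -5)->(0, 5): sqrt(109) = 10.440307, (0, 5)->(-5, -1): sqrt(61) = 7.81025, (-5, -1)->(-6, -3): sqrt(5) = 2.236068
Sum = 24.092176
Perimeter = 24.0922

24.0922


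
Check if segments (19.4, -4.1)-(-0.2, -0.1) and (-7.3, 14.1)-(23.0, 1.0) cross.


Cross products: d1=-201.69, d2=-337.25, d3=-249.92, d4=-114.36
d1*d2 < 0 and d3*d4 < 0? no

No, they don't intersect


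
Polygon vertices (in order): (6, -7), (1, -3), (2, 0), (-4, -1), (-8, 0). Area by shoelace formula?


Shoelace sum: (6*(-3) - 1*(-7)) + (1*0 - 2*(-3)) + (2*(-1) - (-4)*0) + ((-4)*0 - (-8)*(-1)) + ((-8)*(-7) - 6*0)
= 41
Area = |41|/2 = 20.5

20.5


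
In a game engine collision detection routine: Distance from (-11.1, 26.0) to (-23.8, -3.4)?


dx=-12.7, dy=-29.4
d^2 = (-12.7)^2 + (-29.4)^2 = 1025.65
d = sqrt(1025.65) = 32.0258

32.0258


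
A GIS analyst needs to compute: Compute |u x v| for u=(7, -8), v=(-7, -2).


|u x v| = |7*(-2) - (-8)*(-7)|
= |(-14) - 56| = 70

70


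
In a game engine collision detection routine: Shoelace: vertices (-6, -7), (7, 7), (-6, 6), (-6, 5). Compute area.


Shoelace sum: ((-6)*7 - 7*(-7)) + (7*6 - (-6)*7) + ((-6)*5 - (-6)*6) + ((-6)*(-7) - (-6)*5)
= 169
Area = |169|/2 = 84.5

84.5


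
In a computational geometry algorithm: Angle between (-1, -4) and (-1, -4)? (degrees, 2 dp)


u.v = 17, |u| = sqrt(17) = 4.1231, |v| = sqrt(17) = 4.1231
cos(theta) = u.v/(|u||v|) = 17/sqrt(289) = 1
theta = acos(1) = 0 degrees

0 degrees


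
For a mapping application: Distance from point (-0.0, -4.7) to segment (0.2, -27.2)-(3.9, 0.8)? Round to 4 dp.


Project P onto AB: t = 0.7889 (clamped to [0,1])
Closest point on segment: (3.1188, -5.1121)
Distance: 3.1459

3.1459


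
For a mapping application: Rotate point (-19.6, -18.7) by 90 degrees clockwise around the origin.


90° CW: (x,y) -> (y, -x)
(-19.6,-18.7) -> (-18.7, 19.6)

(-18.7, 19.6)


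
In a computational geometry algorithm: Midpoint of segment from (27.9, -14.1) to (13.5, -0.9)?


M = ((27.9+13.5)/2, ((-14.1)+(-0.9))/2)
= (20.7, -7.5)

(20.7, -7.5)


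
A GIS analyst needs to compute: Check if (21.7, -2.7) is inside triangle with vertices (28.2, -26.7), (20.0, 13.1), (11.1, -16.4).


Cross products: AB x AP = 61.9, BC x BP = 190.77, CA x CP = 343.45
All same sign? yes

Yes, inside
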